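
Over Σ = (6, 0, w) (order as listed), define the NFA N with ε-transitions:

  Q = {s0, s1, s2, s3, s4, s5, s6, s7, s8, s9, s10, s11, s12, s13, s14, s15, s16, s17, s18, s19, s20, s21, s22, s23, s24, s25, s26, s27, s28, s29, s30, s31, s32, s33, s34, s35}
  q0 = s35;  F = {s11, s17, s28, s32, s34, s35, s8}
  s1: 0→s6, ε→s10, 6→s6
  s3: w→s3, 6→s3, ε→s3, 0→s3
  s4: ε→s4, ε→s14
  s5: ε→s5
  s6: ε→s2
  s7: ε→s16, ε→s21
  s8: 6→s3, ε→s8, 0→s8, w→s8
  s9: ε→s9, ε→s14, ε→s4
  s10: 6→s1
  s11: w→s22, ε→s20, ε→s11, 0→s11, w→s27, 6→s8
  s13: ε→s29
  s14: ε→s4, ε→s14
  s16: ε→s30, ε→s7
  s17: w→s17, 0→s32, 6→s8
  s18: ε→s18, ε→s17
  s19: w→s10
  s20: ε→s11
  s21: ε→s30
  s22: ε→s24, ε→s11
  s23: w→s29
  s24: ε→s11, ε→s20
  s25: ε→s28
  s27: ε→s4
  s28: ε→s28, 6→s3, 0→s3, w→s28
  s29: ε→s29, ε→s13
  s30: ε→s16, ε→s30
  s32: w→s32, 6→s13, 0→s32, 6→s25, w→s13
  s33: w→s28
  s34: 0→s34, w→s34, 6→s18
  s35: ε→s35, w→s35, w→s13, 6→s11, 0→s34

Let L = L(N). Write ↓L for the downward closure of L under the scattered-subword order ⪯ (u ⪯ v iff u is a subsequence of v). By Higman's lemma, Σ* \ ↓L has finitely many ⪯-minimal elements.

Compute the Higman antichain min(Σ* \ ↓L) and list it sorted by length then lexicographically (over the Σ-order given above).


|Q|=36, |F|=7, |δ|=69 (35 ε).
min D↑ (8 st, q0=0, F={5}): 0:6→1,0→2,w→0 1:6→3,0→1,w→1 2:6→4,0→2,w→2 3:6→5,0→3,w→3 4:6→3,0→6,w→4 5:6→5,0→5,w→5 6:6→7,0→6,w→6 7:6→5,0→5,w→7 [Hopcroft].
'666': run [18, 16, 6, 1] end={s3} ∉↓L; 3/3 single-dels accept.
'06060': N↓-sim [18, 17, 9, 7, 5, 1] end={s3} rej; 5/5 del acc.
2 words, ⪯-incomp.

Antichain: [666, 06060].


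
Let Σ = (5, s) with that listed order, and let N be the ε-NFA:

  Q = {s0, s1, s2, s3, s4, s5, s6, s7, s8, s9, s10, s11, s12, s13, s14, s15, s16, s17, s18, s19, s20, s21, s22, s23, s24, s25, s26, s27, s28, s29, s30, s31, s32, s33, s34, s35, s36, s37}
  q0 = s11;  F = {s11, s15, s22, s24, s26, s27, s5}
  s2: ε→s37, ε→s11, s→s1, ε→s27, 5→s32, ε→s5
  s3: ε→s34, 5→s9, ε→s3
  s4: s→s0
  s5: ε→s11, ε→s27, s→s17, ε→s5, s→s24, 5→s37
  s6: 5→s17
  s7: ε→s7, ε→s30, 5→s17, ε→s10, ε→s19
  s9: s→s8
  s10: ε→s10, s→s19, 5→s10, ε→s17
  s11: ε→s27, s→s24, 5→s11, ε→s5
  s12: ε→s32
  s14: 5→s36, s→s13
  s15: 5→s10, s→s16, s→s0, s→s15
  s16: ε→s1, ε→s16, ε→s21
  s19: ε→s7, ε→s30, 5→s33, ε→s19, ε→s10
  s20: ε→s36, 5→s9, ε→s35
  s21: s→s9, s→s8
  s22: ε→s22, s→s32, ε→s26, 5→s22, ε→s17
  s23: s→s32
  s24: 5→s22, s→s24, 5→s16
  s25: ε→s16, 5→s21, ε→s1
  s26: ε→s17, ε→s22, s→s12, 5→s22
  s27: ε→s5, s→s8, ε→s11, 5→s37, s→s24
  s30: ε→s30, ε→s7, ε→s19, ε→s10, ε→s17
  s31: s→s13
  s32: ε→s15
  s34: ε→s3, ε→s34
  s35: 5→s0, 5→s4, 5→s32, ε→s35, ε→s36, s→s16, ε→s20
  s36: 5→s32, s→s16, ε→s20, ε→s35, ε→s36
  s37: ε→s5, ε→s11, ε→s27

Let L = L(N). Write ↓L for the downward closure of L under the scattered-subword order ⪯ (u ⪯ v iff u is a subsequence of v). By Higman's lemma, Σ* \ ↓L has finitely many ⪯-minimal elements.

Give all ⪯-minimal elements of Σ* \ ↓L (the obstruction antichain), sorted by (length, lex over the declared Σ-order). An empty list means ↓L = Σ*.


|Q|=38, |F|=7, |δ|=96 (53 ε).
min D↑ (5 st, q0=0, F={4}): 0:5→0,s→1 1:5→2,s→1 2:5→2,s→3 3:5→4,s→3 4:5→4,s→4 [Hopcroft].
's5s5': |S_i|=[22, 18, 17, 15, 6] end={s10,s17,s19,s30,s33,s7} rej; 4/4 deletions ∈↓L.
1 words, ⪯-incomp.

Antichain: [s5s5].


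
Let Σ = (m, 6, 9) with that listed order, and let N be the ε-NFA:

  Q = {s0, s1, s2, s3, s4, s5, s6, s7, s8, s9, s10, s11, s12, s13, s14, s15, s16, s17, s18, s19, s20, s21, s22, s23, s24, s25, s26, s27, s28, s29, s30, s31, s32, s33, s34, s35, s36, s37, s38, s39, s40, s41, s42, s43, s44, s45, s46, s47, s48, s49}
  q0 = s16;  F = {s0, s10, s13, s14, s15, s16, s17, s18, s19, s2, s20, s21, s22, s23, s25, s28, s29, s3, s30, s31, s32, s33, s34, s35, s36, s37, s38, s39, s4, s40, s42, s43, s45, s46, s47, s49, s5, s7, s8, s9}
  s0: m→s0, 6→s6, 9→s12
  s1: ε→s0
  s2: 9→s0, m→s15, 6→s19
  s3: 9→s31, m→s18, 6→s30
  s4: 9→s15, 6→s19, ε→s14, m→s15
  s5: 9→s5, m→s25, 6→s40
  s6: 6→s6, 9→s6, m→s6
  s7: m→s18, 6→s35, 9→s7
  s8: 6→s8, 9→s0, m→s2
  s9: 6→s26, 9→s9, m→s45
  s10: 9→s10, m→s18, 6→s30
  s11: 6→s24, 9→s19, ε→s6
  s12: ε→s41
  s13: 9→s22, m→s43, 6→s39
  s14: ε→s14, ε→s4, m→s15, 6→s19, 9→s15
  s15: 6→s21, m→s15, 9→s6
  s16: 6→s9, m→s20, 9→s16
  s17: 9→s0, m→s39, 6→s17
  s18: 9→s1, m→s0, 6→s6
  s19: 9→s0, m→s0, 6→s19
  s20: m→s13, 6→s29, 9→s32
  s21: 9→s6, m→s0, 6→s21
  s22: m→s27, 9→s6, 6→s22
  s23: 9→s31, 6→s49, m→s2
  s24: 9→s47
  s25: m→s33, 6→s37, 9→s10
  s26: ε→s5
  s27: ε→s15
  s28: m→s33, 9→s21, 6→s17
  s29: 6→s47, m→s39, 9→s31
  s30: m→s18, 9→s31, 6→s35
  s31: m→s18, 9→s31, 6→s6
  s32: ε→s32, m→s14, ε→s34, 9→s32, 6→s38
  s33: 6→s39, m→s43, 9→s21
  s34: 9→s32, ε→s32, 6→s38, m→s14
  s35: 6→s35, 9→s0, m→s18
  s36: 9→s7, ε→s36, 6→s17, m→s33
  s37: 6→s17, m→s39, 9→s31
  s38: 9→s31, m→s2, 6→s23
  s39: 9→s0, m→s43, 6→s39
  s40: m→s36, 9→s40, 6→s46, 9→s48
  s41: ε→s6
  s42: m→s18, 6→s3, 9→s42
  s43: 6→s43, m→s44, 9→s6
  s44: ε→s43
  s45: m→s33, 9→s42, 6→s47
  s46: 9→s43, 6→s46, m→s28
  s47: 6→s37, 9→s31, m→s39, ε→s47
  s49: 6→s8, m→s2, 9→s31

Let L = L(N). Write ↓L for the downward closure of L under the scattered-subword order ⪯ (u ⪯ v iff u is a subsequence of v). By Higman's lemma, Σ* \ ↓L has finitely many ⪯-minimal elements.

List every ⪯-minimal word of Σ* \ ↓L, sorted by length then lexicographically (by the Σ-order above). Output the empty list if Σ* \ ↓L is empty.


|Q|=50, |F|=40, |δ|=142 (15 ε).
min D↑ (39 st, q0=0, F={19}): 0:m→1,6→2,9→0 1:m→3,6→4,9→5 2:m→6,6→7,9→2 3:m→8,6→9,9→10 4:m→9,6→11,9→12 5:m→13,6→14,9→5 6:m→15,6→11,9→16 7:m→17,6→18,9→7 8:m→8,6→8,9→19 9:m→8,6→9,9→20 10:m→21,6→10,9→19 11:m→9,6→22,9→12 12:m→23,6→19,9→12 13:m→21,6→24,9→21 14:m→25,6→26,9→12 15:m→8,6→9,9→27 16:m→23,6→28,9→16 17:m→15,6→22,9→29 18:m→30,6→31,9→18 19:m→19,6→19,9→19 20:m→20,6→19,9→19 21:m→21,6→27,9→19 22:m→9,6→32,9→12 23:m→20,6→19,9→20 24:m→20,6→24,9→20 25:m→21,6→24,9→20 26:m→25,6→33,9→12 27:m→20,6→27,9→19 28:m→23,6→34,9→12 29:m→23,6→34,9→29 30:m→15,6→32,9→35 31:m→36,6→31,9→8 32:m→9,6→32,9→20 33:m→25,6→37,9→12 34:m→23,6→38,9→12 35:m→23,6→38,9→35 36:m→15,6→32,9→27 37:m→25,6→37,9→20 38:m→23,6→38,9→20 [Hopcroft].
'mmm9': run [48, 41, 19, 9, 3] end={s12,s41,s6} rej; 4/4 del acc.
'mm99': |S_i|=[48, 41, 19, 9, 3] end={s12,s41,s6} ∉↓L; 4/4 single-dels accept.
'm696': |S_i|=[48, 41, 27, 7, 1] end={s6} rej; 4/4 single-dels accept.
'6m9m6': |S_i|=[48, 41, 29, 14, 6, 1] end={s6} rej; 5/5 del acc.
'm9m6m6': N↓-sim [48, 41, 27, 13, 6, 4, 1] end={s6} rej; 6/6 deletions ∈↓L.
'666699': run [48, 41, 36, 29, 21, 8, 3] end={s12,s41,s6} rej; 6/6 single-dels accept.
6 words, ⪯-incomp.

A = [mmm9, mm99, m696, 6m9m6, m9m6m6, 666699].


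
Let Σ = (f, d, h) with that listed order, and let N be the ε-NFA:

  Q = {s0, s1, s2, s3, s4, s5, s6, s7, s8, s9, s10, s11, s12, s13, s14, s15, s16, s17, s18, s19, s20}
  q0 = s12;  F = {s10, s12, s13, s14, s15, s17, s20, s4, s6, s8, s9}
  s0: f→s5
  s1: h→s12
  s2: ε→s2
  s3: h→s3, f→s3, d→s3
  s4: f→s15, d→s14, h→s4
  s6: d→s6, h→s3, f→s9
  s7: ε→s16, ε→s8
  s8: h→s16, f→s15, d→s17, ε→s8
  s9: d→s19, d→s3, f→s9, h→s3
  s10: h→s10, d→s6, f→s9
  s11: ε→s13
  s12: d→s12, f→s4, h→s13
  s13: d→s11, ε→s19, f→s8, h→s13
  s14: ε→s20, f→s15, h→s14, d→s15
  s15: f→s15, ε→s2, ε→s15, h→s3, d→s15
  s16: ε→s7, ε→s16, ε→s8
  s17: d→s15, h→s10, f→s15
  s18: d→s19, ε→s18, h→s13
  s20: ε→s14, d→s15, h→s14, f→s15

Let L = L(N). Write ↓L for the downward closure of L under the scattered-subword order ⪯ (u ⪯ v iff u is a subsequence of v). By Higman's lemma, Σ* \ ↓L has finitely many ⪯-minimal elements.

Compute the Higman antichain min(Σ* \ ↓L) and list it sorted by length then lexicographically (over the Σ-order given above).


min(Σ*\↓L) = [ffh, fddh, hfdhfd].

|Q|=21, |F|=11, |δ|=55 (14 ε).
min D↑ (11 st, q0=0, F={6}): 0:f→1,d→0,h→2 1:f→3,d→4,h→1 2:f→5,d→2,h→2 3:f→3,d→3,h→6 4:f→3,d→3,h→4 5:f→3,d→7,h→5 6:f→6,d→6,h→6 7:f→3,d→3,h→8 8:f→9,d→10,h→8 9:f→9,d→6,h→6 10:f→9,d→10,h→6 [Hopcroft].
'ffh': |S_i|=[17, 14, 5, 1] end={s3} — reject; 3/3 deletions ∈↓L.
'fddh': |S_i|=[17, 14, 10, 6, 1] end={s3} rej; 4/4 deletions ∈↓L.
'hfdhfd': |S_i|=[17, 16, 11, 8, 5, 3, 2] end={s19,s3} ∉↓L; 6/6 deletions ∈↓L.
3 obstructions.


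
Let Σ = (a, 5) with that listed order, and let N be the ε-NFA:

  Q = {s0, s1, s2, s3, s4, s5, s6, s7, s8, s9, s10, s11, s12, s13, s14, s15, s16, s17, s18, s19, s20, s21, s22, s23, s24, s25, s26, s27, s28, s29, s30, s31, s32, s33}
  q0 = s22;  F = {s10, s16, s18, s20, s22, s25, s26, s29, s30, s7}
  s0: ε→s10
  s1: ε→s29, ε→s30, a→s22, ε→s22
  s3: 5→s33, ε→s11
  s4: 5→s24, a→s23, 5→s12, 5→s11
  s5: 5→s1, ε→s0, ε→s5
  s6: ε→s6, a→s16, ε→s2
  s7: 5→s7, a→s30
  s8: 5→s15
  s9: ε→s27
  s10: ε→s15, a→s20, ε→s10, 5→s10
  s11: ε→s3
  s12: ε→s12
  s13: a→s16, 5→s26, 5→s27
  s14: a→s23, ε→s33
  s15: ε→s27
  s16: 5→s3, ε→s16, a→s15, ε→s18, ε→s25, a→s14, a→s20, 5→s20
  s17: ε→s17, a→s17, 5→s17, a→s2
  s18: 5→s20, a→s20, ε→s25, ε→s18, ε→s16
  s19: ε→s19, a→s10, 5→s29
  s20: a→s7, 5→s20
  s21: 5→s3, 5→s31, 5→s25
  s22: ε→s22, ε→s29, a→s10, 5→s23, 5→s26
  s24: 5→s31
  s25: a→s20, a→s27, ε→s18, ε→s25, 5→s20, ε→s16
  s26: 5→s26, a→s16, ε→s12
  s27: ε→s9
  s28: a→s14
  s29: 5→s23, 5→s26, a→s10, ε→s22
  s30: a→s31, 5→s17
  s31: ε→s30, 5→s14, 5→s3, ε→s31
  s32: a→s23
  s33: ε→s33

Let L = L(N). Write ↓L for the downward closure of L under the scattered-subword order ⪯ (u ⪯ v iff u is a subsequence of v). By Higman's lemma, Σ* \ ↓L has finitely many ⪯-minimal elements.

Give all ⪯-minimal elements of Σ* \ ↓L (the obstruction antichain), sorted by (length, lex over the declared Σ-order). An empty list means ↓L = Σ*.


|Q|=34, |F|=10, |δ|=87 (35 ε).
min D↑ (8 st, q0=0, F={7}): 0:a→1,5→2 1:a→3,5→1 2:a→4,5→2 3:a→5,5→3 4:a→3,5→3 5:a→6,5→5 6:a→6,5→7 7:a→7,5→7 (ε-aug+det+¬).
'aaaa5': N↓-sim [22, 18, 14, 10, 9, 7] end={s11,s14,s17,s2,s23,s3,s33} ∉↓L; 5/5 single-dels accept.
'5a5aa5': |S_i|=[22, 20, 17, 11, 10, 9, 7] end={s11,s14,s17,s2,s23,s3,s33} rej; 6/6 single-dels accept.
2 obstructions.

Antichain: [aaaa5, 5a5aa5].


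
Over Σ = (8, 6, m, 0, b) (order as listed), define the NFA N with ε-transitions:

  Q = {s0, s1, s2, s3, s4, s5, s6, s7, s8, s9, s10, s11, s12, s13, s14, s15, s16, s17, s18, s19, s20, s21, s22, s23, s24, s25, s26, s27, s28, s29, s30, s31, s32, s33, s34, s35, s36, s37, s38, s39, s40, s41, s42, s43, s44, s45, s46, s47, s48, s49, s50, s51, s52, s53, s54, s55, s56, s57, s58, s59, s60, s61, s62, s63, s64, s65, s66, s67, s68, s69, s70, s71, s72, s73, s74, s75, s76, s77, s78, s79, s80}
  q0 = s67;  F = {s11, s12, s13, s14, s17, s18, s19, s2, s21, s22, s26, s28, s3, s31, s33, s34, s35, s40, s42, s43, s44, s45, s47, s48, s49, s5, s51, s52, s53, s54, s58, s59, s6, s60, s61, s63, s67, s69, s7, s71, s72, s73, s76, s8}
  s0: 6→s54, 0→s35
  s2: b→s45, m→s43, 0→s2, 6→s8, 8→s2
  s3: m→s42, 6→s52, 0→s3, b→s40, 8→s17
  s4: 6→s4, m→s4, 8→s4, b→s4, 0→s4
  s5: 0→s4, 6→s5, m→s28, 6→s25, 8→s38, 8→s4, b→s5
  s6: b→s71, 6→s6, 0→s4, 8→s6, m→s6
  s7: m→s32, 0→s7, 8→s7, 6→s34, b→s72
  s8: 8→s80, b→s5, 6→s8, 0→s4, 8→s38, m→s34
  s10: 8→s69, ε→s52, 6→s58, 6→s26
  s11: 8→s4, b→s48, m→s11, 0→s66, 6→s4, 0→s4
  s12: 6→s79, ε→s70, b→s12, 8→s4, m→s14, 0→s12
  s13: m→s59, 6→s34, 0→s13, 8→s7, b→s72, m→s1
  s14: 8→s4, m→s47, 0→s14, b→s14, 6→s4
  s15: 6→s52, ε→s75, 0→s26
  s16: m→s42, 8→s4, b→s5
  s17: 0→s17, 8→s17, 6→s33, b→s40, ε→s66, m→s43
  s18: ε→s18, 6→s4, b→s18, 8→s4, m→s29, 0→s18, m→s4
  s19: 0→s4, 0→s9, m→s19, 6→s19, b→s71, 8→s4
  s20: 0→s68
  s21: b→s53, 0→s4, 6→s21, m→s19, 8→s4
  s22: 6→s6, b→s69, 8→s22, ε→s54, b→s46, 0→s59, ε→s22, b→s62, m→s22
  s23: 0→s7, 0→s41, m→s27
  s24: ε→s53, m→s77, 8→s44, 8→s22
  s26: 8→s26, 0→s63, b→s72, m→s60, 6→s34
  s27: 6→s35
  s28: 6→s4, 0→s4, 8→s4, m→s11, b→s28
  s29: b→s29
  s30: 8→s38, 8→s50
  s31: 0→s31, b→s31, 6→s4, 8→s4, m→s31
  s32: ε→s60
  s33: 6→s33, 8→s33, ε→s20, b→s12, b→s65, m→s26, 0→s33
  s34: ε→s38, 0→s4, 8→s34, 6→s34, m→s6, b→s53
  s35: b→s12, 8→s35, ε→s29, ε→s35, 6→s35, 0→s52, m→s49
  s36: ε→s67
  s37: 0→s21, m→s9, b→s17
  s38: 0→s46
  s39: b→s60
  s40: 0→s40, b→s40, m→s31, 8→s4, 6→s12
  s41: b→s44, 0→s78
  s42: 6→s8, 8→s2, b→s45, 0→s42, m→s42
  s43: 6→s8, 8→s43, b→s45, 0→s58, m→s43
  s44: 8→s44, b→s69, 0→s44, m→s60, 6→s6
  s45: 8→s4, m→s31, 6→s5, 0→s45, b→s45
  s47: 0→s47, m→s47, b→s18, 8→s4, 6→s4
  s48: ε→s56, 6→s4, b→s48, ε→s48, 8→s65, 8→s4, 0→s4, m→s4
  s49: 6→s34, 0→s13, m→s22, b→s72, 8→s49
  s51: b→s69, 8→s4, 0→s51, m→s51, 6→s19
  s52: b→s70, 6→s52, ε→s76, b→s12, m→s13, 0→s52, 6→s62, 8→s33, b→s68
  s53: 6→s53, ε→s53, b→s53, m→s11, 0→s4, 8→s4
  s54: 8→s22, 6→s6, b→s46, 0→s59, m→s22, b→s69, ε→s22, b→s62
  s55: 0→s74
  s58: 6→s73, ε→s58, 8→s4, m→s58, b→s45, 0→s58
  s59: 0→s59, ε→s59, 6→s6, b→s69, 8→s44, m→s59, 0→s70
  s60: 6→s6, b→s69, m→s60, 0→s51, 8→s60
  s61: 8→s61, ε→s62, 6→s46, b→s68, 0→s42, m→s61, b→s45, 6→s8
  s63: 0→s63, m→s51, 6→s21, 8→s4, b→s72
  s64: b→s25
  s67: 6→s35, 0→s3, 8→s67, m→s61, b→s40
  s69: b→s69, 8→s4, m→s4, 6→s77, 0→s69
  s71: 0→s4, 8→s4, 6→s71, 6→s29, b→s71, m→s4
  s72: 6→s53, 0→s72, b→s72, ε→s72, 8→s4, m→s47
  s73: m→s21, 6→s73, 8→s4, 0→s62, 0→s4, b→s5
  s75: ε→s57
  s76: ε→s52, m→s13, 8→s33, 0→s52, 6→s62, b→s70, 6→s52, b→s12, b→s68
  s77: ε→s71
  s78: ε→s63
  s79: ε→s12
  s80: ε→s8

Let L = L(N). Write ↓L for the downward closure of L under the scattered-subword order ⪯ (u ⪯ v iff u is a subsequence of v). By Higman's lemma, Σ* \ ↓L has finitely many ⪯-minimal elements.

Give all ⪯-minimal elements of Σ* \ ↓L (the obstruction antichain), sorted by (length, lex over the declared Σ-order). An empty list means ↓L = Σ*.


|Q|=81, |F|=44, |δ|=308 (29 ε).
min D↑ (43 st, q0=0, F={12}): 0:8→0,6→1,m→2,0→3,b→4 1:8→1,6→1,m→5,0→6,b→7 2:8→2,6→8,m→2,0→9,b→10 3:8→11,6→6,m→9,0→3,b→4 4:8→12,6→7,m→13,0→4,b→4 5:8→5,6→14,m→15,0→16,b→17 6:8→18,6→6,m→16,0→6,b→7 7:8→12,6→7,m→19,0→7,b→7 8:8→8,6→8,m→14,0→12,b→20 9:8→21,6→8,m→9,0→9,b→10 10:8→12,6→20,m→13,0→10,b→10 11:8→11,6→18,m→22,0→11,b→4 12:8→12,6→12,m→12,0→12,b→12 13:8→12,6→12,m→13,0→13,b→13 14:8→14,6→14,m→23,0→12,b→24 15:8→15,6→23,m→15,0→25,b→26 16:8→27,6→14,m→25,0→16,b→17 17:8→12,6→24,m→28,0→17,b→17 18:8→18,6→18,m→29,0→18,b→7 19:8→12,6→12,m→28,0→19,b→19 20:8→12,6→20,m→30,0→12,b→20 21:8→21,6→8,m→22,0→21,b→10 22:8→22,6→8,m→22,0→31,b→10 23:8→23,6→23,m→23,0→12,b→32 24:8→12,6→24,m→33,0→12,b→24 25:8→34,6→23,m→25,0→25,b→26 26:8→12,6→32,m→12,0→26,b→26 27:8→27,6→14,m→35,0→27,b→17 28:8→12,6→12,m→28,0→28,b→36 29:8→29,6→14,m→35,0→37,b→17 30:8→12,6→12,m→33,0→12,b→30 31:8→12,6→38,m→31,0→31,b→10 32:8→12,6→32,m→12,0→12,b→32 33:8→12,6→12,m→33,0→12,b→39 34:8→34,6→23,m→35,0→34,b→26 35:8→35,6→23,m→35,0→40,b→26 36:8→12,6→12,m→12,0→36,b→36 37:8→12,6→41,m→40,0→37,b→17 38:8→12,6→38,m→41,0→12,b→20 39:8→12,6→12,m→12,0→12,b→39 40:8→12,6→42,m→40,0→40,b→26 41:8→12,6→41,m→42,0→12,b→24 42:8→12,6→42,m→42,0→12,b→32 [Hopcroft].
'b8': |S_i|=[62, 28, 4] end={s38,s4,s46,s65} ∉↓L; 2/2 deletions ∈↓L.
'm60': N↓-sim [62, 51, 24, 5] end={s4,s46,s62,s66,s9} — reject; 3/3 single-dels accept.
'bm6': |S_i|=[62, 28, 12, 1] end={s4} — reject; 3/3 single-dels accept.
'6mmbm': run [62, 51, 38, 26, 11, 2] end={s29,s4} rej; 5/5 deletions ∈↓L.
'08m08': N↓-sim [62, 56, 49, 38, 30, 4] end={s38,s4,s46,s65} — reject; 5/5 deletions ∈↓L.
5 minimals (antichain).

min(Σ*\↓L) = [b8, m60, bm6, 6mmbm, 08m08].


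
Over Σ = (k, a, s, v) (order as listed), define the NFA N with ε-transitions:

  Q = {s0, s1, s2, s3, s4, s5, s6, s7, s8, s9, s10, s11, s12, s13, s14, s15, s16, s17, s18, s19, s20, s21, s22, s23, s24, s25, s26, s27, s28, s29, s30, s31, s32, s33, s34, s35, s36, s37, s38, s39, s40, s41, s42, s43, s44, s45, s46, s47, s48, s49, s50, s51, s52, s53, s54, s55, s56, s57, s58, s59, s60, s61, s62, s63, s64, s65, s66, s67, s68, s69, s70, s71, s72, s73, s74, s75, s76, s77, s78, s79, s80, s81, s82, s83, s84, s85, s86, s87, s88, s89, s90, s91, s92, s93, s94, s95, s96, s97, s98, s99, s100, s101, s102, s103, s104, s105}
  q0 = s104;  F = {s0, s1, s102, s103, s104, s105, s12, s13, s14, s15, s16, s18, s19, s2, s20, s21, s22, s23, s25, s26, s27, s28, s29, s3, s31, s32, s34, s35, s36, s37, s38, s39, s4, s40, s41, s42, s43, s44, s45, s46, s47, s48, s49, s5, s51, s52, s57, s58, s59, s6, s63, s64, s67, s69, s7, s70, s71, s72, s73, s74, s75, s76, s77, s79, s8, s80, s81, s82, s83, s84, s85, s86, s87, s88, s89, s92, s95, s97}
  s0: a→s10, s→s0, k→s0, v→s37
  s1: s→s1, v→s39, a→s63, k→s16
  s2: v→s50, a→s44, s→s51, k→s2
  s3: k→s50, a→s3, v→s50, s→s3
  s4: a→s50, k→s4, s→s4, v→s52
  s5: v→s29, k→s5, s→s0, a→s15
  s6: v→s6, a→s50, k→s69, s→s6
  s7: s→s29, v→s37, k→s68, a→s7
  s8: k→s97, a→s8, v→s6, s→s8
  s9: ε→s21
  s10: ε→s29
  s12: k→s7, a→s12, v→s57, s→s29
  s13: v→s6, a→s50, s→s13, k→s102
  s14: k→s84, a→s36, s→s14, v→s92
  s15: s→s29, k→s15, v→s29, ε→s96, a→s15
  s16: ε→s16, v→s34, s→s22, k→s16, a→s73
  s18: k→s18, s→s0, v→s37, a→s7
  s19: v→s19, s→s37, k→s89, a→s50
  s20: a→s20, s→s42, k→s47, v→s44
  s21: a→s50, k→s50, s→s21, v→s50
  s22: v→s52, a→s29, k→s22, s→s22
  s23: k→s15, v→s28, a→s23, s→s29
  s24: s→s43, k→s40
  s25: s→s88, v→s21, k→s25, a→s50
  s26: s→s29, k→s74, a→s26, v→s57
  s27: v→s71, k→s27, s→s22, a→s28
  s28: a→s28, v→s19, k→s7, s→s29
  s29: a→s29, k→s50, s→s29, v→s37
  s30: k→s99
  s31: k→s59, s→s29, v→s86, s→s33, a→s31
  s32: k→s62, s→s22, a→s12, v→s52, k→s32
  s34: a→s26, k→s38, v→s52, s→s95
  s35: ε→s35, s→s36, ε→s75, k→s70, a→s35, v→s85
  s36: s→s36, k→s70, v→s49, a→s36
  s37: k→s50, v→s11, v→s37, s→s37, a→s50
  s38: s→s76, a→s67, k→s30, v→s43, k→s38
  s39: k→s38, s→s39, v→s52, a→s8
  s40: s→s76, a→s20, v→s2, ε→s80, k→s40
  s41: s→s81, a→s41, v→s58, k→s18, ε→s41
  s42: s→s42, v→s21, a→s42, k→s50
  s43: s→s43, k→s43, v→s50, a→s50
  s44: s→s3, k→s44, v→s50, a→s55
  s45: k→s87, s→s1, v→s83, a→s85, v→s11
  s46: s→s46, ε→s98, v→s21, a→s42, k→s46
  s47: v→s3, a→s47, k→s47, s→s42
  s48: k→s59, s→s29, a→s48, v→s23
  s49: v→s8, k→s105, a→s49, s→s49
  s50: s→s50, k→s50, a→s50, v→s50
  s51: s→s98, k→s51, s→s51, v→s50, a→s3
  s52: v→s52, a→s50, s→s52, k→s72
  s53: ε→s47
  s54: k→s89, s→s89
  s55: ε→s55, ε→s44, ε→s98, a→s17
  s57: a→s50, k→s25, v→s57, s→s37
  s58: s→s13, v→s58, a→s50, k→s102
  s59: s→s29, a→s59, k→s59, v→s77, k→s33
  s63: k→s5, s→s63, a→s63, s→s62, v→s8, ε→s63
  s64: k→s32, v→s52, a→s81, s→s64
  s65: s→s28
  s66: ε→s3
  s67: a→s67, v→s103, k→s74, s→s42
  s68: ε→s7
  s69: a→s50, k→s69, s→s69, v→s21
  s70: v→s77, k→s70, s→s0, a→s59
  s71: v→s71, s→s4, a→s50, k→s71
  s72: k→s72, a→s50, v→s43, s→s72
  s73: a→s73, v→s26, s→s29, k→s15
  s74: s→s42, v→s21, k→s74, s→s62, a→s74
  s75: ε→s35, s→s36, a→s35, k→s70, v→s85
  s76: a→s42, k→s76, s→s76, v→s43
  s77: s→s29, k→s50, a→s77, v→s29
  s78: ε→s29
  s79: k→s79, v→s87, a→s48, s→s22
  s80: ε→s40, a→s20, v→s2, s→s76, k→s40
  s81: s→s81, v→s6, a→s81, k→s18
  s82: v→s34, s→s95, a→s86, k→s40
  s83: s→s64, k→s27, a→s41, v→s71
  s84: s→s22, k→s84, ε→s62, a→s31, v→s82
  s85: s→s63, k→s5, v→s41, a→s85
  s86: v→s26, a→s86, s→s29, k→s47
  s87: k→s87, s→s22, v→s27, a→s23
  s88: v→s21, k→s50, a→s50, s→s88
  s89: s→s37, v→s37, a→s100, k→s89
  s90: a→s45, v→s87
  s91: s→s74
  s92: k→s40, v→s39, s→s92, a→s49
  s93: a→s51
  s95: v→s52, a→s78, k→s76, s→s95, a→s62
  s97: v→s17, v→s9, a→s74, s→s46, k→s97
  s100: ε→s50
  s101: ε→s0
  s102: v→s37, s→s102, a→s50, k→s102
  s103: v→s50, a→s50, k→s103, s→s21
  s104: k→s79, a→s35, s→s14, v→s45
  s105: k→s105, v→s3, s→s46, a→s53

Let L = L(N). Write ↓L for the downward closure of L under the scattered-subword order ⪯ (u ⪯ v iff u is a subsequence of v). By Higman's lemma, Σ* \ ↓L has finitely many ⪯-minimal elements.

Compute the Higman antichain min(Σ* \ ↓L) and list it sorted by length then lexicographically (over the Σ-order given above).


|Q|=106, |F|=78, |δ|=360 (22 ε).
min D↑ (77 st, q0=0, F={33}): 0:k→1,a→2,s→3,v→4 1:k→1,a→5,s→6,v→7 2:k→8,a→2,s→9,v→10 3:k→11,a→9,s→3,v→12 4:k→7,a→10,s→13,v→14 5:k→15,a→5,s→16,v→17 6:k→6,a→16,s→6,v→18 7:k→7,a→17,s→6,v→19 8:k→8,a→15,s→20,v→21 9:k→8,a→9,s→9,v→22 10:k→23,a→10,s→24,v→25 11:k→11,a→26,s→6,v→27 12:k→28,a→22,s→12,v→29 13:k→30,a→24,s→13,v→29 14:k→19,a→25,s→31,v→32 15:k→15,a→15,s→16,v→21 16:k→33,a→16,s→16,v→34 17:k→35,a→17,s→16,v→36 18:k→37,a→33,s→18,v→18 19:k→19,a→36,s→6,v→32 20:k→20,a→16,s→20,v→34 21:k→33,a→21,s→16,v→16 22:k→38,a→22,s→22,v→39 23:k→23,a→35,s→20,v→16 24:k→23,a→24,s→24,v→39 25:k→40,a→25,s→41,v→42 26:k→15,a→26,s→16,v→43 27:k→28,a→43,s→44,v→45 28:k→28,a→46,s→47,v→48 29:k→49,a→39,s→29,v→18 30:k→30,a→50,s→6,v→45 31:k→51,a→41,s→31,v→18 32:k→32,a→33,s→52,v→32 33:k→33,a→33,s→33,v→33 34:k→33,a→33,s→34,v→34 35:k→35,a→35,s→16,v→16 36:k→53,a→36,s→16,v→54 37:k→37,a→33,s→37,v→55 38:k→38,a→56,s→57,v→58 39:k→59,a→39,s→39,v→60 40:k→40,a→53,s→20,v→34 41:k→40,a→41,s→41,v→60 42:k→61,a→33,s→62,v→42 43:k→56,a→43,s→16,v→63 44:k→47,a→16,s→44,v→18 45:k→49,a→63,s→44,v→18 46:k→56,a→46,s→64,v→65 47:k→47,a→64,s→47,v→55 48:k→48,a→65,s→66,v→33 49:k→49,a→67,s→47,v→55 50:k→35,a→50,s→16,v→63 51:k→51,a→68,s→6,v→18 52:k→52,a→33,s→52,v→18 53:k→53,a→53,s→16,v→34 54:k→69,a→33,s→34,v→54 55:k→55,a→33,s→55,v→33 56:k→56,a→56,s→64,v→58 57:k→57,a→64,s→57,v→70 58:k→33,a→58,s→58,v→33 59:k→59,a→71,s→57,v→70 60:k→72,a→33,s→60,v→60 61:k→61,a→33,s→61,v→34 62:k→61,a→33,s→62,v→60 63:k→71,a→63,s→16,v→73 64:k→33,a→64,s→64,v→70 65:k→65,a→65,s→58,v→33 66:k→66,a→58,s→66,v→33 67:k→71,a→67,s→64,v→74 68:k→53,a→68,s→16,v→73 69:k→69,a→33,s→34,v→34 70:k→33,a→33,s→70,v→33 71:k→71,a→71,s→64,v→70 72:k→72,a→33,s→72,v→70 73:k→75,a→33,s→34,v→73 74:k→74,a→33,s→70,v→33 75:k→75,a→33,s→76,v→70 76:k→33,a→33,s→76,v→70 [Hopcroft].
'kask': run [94, 74, 41, 10, 1] end={s50} ∉↓L; 4/4 deletions ∈↓L.
'ksak': |S_i|=[94, 74, 25, 10, 1] end={s50} — reject; 4/4 deletions ∈↓L.
'ksva': run [94, 74, 25, 7, 1] end={s50} ∉↓L; 4/4 del acc.
'akvk': |S_i|=[94, 63, 38, 9, 1] end={s50} — reject; 4/4 single-dels accept.
'vvva': |S_i|=[94, 82, 60, 23, 2] end={s100,s50} rej; 4/4 deletions ∈↓L.
'svkvv': run [94, 76, 49, 32, 12, 1] end={s50} ∉↓L; 5/5 deletions ∈↓L.
6 minimals (antichain).

Antichain: [kask, ksak, ksva, akvk, vvva, svkvv].


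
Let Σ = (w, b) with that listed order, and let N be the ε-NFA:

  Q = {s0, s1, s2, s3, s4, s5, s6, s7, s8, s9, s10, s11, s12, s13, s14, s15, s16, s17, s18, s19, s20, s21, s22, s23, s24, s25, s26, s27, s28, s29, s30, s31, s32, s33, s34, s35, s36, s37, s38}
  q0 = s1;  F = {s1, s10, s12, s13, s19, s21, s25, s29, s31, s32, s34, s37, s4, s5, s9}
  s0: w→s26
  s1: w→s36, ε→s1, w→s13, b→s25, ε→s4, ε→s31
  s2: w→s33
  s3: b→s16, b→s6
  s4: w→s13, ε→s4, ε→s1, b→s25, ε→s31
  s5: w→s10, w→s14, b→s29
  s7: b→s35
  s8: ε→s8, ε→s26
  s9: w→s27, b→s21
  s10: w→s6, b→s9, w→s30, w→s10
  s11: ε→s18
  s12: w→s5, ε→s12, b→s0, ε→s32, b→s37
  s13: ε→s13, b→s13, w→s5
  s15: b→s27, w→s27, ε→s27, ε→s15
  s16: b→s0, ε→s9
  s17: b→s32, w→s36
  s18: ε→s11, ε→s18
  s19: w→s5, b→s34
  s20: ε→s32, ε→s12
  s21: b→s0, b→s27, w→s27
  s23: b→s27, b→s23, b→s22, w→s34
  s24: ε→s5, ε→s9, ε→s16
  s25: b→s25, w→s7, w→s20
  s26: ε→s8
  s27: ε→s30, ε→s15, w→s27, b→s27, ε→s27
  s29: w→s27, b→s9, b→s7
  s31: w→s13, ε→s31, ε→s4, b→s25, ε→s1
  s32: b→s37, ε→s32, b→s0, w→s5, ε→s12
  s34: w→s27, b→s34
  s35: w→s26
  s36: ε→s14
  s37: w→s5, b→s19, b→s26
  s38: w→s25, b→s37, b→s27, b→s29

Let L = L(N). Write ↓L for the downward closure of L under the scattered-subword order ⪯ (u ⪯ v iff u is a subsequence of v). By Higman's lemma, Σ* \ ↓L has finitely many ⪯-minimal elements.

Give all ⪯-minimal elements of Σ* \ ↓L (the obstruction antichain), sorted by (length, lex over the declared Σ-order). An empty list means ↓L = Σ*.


|Q|=39, |F|=15, |δ|=93 (32 ε).
min D↑ (13 st, q0=0, F={9}): 0:w→1,b→2 1:w→3,b→1 2:w→4,b→2 3:w→5,b→6 4:w→3,b→7 5:w→5,b→8 6:w→9,b→8 7:w→3,b→10 8:w→9,b→11 9:w→9,b→9 10:w→3,b→12 11:w→9,b→9 12:w→9,b→12.
'wwbw': |S_i|=[27, 23, 15, 11, 5] end={s15,s26,s27,s30,s8} rej; 4/4 del acc.
'wwwbbb': run [27, 23, 15, 11, 8, 7, 6] end={s0,s15,s26,s27,s30,s8} ∉↓L; 6/6 single-dels accept.
'wwbbbb': run [27, 23, 15, 11, 10, 8, 6] end={s0,s15,s26,s27,s30,s8} — reject; 6/6 del acc.
'bwbbbw': N↓-sim [27, 23, 21, 18, 17, 12, 5] end={s15,s26,s27,s30,s8} ∉↓L; 6/6 del acc.
4 obstructions.

min(Σ*\↓L) = [wwbw, wwwbbb, wwbbbb, bwbbbw].


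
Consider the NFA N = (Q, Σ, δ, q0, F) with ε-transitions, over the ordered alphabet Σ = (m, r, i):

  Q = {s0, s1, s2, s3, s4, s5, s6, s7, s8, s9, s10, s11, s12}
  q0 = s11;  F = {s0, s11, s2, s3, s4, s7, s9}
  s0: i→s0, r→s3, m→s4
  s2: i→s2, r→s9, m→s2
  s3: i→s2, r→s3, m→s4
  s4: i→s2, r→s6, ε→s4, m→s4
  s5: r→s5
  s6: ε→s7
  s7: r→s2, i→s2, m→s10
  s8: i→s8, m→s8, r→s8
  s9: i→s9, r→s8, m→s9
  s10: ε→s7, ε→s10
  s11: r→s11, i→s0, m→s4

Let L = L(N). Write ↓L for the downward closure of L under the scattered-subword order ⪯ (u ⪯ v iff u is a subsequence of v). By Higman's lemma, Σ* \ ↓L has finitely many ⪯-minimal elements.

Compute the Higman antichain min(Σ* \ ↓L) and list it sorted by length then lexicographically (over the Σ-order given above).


Antichain: [mirr, mrrrr, irirr].

|Q|=13, |F|=7, |δ|=29 (4 ε).
min D↑ (8 st, q0=0, F={7}): 0:m→1,r→0,i→2 1:m→1,r→3,i→4 2:m→1,r→5,i→2 3:m→3,r→4,i→4 4:m→4,r→6,i→4 5:m→1,r→5,i→4 6:m→6,r→7,i→6 7:m→7,r→7,i→7.
'mirr': run [10, 7, 3, 2, 1] end={s8} — reject; 4/4 del acc.
'mrrrr': |S_i|=[10, 7, 6, 3, 2, 1] end={s8} rej; 5/5 del acc.
'irirr': N↓-sim [10, 9, 8, 3, 2, 1] end={s8} rej; 5/5 single-dels accept.
3 minimals (antichain).


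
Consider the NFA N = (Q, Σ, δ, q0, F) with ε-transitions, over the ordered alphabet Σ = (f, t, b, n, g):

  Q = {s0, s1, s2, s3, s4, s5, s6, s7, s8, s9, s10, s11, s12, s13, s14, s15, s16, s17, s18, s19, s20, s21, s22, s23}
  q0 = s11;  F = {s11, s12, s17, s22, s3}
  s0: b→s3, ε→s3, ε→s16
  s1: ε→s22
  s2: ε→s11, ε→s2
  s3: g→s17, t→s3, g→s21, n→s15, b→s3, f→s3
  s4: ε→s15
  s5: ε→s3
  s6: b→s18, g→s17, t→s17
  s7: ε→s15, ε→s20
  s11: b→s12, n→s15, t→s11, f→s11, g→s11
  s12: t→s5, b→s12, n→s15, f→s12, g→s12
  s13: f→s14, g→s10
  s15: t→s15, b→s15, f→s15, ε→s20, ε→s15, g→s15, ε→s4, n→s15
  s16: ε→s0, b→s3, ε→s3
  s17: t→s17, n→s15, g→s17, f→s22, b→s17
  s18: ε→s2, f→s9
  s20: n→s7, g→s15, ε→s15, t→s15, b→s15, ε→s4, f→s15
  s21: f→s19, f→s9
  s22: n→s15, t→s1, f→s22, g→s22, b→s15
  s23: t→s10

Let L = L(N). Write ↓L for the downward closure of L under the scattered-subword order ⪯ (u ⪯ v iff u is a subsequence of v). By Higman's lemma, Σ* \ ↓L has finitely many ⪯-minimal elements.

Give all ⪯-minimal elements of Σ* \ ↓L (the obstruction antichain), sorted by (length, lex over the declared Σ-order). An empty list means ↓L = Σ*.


|Q|=24, |F|=5, |δ|=64 (17 ε).
min D↑ (6 st, q0=0, F={2}): 0:f→0,t→0,b→1,n→2,g→0 1:f→1,t→3,b→1,n→2,g→1 2:f→2,t→2,b→2,n→2,g→2 3:f→3,t→3,b→3,n→2,g→4 4:f→5,t→4,b→4,n→2,g→4 5:f→5,t→5,b→2,n→2,g→5.
'n': run [14, 4] end={s15,s20,s4,s7} — reject; 1/1 del acc.
'btgfb': N↓-sim [14, 13, 12, 10, 8, 4] end={s15,s20,s4,s7} rej; 5/5 deletions ∈↓L.
2 words, ⪯-incomp.

Antichain: [n, btgfb].


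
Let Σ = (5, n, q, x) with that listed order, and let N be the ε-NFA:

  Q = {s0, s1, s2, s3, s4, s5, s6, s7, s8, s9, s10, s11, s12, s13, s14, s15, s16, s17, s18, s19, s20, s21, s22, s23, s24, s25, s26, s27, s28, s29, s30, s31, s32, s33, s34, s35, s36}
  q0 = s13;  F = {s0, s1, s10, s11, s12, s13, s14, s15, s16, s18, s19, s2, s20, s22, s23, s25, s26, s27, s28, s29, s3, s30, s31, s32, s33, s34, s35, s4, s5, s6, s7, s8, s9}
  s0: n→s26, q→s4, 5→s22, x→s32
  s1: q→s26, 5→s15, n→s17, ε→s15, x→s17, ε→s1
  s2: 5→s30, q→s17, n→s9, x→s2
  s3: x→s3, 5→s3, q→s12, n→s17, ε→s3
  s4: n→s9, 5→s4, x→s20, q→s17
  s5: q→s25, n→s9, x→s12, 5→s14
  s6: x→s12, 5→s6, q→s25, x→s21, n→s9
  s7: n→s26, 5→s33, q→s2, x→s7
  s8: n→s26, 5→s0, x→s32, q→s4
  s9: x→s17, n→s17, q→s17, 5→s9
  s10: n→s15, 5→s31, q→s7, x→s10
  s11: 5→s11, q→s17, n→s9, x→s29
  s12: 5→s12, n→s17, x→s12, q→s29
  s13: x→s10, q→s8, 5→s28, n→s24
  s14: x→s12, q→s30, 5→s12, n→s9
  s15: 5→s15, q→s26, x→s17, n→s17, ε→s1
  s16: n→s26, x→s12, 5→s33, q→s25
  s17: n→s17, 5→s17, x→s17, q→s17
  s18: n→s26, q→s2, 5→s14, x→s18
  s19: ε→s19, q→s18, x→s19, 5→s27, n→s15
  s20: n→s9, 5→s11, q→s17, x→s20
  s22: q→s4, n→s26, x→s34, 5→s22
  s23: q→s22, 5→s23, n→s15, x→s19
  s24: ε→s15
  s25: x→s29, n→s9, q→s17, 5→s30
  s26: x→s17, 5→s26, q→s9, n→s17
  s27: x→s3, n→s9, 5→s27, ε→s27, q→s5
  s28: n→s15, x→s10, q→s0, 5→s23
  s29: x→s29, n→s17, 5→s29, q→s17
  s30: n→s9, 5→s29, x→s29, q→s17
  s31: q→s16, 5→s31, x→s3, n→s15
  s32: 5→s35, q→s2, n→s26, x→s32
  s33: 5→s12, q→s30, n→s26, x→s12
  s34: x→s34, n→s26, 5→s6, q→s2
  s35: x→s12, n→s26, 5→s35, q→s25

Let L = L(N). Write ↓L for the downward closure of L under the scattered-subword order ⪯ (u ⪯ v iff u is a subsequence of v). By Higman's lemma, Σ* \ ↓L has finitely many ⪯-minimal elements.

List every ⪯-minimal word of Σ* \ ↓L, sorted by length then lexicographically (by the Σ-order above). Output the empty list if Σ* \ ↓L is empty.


A = [nn, nx, qqq, x5xn, xq55n, 55x5nq].

|Q|=37, |F|=33, |δ|=144 (7 ε).
min D↑ (33 st, q0=0, F={7}): 0:5→1,n→2,q→3,x→4 1:5→5,n→2,q→6,x→4 2:5→2,n→7,q→8,x→7 3:5→6,n→8,q→9,x→10 4:5→11,n→2,q→12,x→4 5:5→5,n→2,q→13,x→14 6:5→13,n→8,q→9,x→10 7:5→7,n→7,q→7,x→7 8:5→8,n→7,q→15,x→7 9:5→9,n→15,q→7,x→16 10:5→17,n→8,q→18,x→10 11:5→11,n→2,q→19,x→20 12:5→21,n→8,q→18,x→12 13:5→13,n→8,q→9,x→22 14:5→23,n→2,q→24,x→14 15:5→15,n→7,q→7,x→7 16:5→25,n→15,q→7,x→16 17:5→17,n→8,q→26,x→27 18:5→28,n→15,q→7,x→18 19:5→21,n→8,q→26,x→27 20:5→20,n→7,q→27,x→20 21:5→27,n→8,q→28,x→27 22:5→29,n→8,q→18,x→22 23:5→23,n→15,q→30,x→20 24:5→31,n→8,q→18,x→24 25:5→25,n→15,q→7,x→32 26:5→28,n→15,q→7,x→32 27:5→27,n→7,q→32,x→27 28:5→32,n→15,q→7,x→32 29:5→29,n→15,q→26,x→27 30:5→31,n→15,q→26,x→27 31:5→27,n→15,q→28,x→27 32:5→32,n→7,q→7,x→32 [Hopcroft].
'nn': run [36, 6, 1] end={s17} — reject; 2/2 single-dels accept.
'nx': N↓-sim [36, 6, 1] end={s17} rej; 2/2 deletions ∈↓L.
'qqq': |S_i|=[36, 25, 9, 1] end={s17} rej; 3/3 deletions ∈↓L.
'x5xn': run [36, 28, 20, 5, 1] end={s17} — reject; 4/4 single-dels accept.
'xq55n': run [36, 28, 14, 8, 5, 1] end={s17} rej; 5/5 single-dels accept.
'55x5nq': N↓-sim [36, 33, 28, 21, 16, 2, 1] end={s17} ∉↓L; 6/6 del acc.
6 obstructions.


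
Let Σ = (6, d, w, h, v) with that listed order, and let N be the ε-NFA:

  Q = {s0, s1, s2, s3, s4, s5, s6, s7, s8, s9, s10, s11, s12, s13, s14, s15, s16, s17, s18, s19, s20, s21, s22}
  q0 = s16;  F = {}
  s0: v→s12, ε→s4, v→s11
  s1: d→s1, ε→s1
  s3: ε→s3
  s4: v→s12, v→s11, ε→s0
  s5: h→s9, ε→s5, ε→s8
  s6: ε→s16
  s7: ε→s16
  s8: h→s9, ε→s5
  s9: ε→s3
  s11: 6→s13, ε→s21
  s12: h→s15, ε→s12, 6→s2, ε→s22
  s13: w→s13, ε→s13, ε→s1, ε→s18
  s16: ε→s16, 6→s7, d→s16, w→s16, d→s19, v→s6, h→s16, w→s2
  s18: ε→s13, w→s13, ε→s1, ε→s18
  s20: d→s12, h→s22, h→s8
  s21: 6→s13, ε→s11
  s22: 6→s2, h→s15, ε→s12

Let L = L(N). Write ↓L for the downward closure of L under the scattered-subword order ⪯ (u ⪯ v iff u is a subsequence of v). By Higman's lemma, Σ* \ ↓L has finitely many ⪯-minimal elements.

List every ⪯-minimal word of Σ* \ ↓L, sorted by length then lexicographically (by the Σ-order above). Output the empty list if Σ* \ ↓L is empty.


A = [ε].

|Q|=23, |F|=0, |δ|=47 (22 ε).
min D↑ (1 st, q0=0, F={0}): 0:6→0,d→0,w→0,h→0,v→0.
ε ∈ L(D↑) ⇒ ↓L = ∅.


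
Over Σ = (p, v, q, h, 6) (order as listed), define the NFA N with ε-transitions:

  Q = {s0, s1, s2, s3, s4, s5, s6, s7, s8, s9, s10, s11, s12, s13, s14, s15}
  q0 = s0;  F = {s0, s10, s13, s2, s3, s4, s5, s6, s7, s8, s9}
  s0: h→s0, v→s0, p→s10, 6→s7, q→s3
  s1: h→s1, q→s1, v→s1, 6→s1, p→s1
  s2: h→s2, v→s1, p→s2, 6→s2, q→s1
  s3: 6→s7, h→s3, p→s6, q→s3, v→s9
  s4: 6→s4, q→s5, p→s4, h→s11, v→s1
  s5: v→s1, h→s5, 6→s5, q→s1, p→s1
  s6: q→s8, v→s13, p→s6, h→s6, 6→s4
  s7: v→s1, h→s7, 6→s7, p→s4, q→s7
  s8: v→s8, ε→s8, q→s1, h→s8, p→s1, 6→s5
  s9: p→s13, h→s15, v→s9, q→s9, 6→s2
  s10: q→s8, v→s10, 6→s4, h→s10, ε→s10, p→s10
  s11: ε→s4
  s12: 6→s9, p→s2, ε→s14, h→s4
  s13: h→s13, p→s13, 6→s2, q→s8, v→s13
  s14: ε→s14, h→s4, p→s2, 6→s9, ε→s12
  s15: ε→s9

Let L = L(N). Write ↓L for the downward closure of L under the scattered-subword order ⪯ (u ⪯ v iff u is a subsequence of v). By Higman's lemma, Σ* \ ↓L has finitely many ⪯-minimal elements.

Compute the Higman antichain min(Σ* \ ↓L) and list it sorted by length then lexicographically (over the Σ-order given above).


A = [6v, pqp, pqq, qv6q].

|Q|=16, |F|=11, |δ|=73 (7 ε).
min D↑ (12 st, q0=0, F={8}): 0:p→1,v→0,q→2,h→0,6→3 1:p→1,v→1,q→4,h→1,6→5 2:p→6,v→7,q→2,h→2,6→3 3:p→5,v→8,q→3,h→3,6→3 4:p→8,v→4,q→8,h→4,6→9 5:p→5,v→8,q→9,h→5,6→5 6:p→6,v→10,q→4,h→6,6→5 7:p→10,v→7,q→7,h→7,6→11 8:p→8,v→8,q→8,h→8,6→8 9:p→8,v→8,q→8,h→9,6→9 10:p→10,v→10,q→4,h→10,6→11 11:p→11,v→8,q→8,h→11,6→11 (ε-aug+det+¬).
'6v': N↓-sim [14, 6, 1] end={s1} rej; 2/2 deletions ∈↓L.
'pqp': run [14, 9, 3, 1] end={s1} ∉↓L; 3/3 del acc.
'pqq': run [14, 9, 3, 1] end={s1} ∉↓L; 3/3 del acc.
'qv6q': run [14, 12, 7, 3, 1] end={s1} ∉↓L; 4/4 del acc.
4 words, ⪯-incomp.


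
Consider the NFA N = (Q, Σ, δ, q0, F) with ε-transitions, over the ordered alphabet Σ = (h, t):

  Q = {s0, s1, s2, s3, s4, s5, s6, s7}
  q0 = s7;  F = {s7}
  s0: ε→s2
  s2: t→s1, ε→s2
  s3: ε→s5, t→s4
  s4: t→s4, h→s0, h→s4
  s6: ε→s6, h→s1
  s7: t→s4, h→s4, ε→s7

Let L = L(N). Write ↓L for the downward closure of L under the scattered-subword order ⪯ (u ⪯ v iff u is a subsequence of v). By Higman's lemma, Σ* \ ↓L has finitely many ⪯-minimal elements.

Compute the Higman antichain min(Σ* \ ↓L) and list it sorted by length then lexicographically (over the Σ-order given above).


|Q|=8, |F|=1, |δ|=13 (5 ε).
min D↑ (2 st, q0=0, F={1}): 0:h→1,t→1 1:h→1,t→1.
'h': N↓-sim [5, 4] end={s0,s1,s2,s4} ∉↓L; 1/1 del acc.
't': run [5, 4] end={s0,s1,s2,s4} — reject; 1/1 single-dels accept.
2 obstructions.

A = [h, t].


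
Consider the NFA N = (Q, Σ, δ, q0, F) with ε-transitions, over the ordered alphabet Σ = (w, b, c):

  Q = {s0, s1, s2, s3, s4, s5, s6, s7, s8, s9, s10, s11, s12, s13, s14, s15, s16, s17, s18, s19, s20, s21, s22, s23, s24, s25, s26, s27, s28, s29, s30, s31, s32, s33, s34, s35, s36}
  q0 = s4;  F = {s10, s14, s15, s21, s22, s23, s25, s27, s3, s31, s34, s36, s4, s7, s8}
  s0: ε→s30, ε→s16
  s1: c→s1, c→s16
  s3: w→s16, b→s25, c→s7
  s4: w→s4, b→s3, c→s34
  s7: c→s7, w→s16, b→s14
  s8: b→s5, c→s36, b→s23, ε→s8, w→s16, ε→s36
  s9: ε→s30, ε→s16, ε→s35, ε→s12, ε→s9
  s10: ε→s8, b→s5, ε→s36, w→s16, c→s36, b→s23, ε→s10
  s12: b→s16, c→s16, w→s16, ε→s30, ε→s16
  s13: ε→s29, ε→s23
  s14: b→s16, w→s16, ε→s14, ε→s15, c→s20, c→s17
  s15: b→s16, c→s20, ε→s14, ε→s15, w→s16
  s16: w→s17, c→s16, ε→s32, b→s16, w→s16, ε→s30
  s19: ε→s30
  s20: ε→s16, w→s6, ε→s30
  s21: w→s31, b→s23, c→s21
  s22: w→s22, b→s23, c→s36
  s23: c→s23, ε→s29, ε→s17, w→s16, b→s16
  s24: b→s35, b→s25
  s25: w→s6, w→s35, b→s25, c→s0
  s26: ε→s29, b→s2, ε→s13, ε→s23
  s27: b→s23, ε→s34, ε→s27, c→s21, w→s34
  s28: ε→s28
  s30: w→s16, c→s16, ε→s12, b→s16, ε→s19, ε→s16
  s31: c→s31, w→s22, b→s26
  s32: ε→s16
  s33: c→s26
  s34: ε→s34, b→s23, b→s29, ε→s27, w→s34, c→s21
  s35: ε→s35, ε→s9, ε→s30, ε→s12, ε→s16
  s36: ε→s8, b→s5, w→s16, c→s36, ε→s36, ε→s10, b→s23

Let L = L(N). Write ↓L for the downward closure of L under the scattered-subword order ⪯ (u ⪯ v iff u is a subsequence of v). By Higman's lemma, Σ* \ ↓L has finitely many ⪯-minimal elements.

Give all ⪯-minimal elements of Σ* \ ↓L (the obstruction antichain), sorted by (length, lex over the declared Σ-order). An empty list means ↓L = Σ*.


min(Σ*\↓L) = [bw, bbc, cbb, ccwwcw].

|Q|=37, |F|=15, |δ|=115 (47 ε).
min D↑ (12 st, q0=0, F={3}): 0:w→0,b→1,c→2 1:w→3,b→4,c→5 2:w→2,b→6,c→7 3:w→3,b→3,c→3 4:w→3,b→4,c→3 5:w→3,b→8,c→5 6:w→3,b→3,c→6 7:w→9,b→6,c→7 8:w→3,b→3,c→3 9:w→10,b→6,c→9 10:w→10,b→6,c→11 11:w→3,b→6,c→11.
'bw': N↓-sim [31, 22, 9] end={s12,s16,s17,s19,s30,s32,s35,s6,s9} ∉↓L; 2/2 del acc.
'bbc': run [31, 22, 15, 9] end={s0,s12,s16,s17,s19,s20,s30,s32,s6} — reject; 3/3 deletions ∈↓L.
'cbb': run [31, 26, 16, 7] end={s12,s16,s17,s19,s2,s30,s32} ∉↓L; 3/3 deletions ∈↓L.
'ccwwcw': run [31, 26, 23, 18, 13, 12, 6] end={s12,s16,s17,s19,s30,s32} ∉↓L; 6/6 del acc.
4 words, ⪯-incomp.
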